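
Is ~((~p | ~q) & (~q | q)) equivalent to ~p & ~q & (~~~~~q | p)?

No

E1: ~((~p | ~q) & (~q | q))
    = ~(~p | ~q)
    = p & q
E2: ~p & ~q & (~~~~~q | p)
    = ~p & ~q & (~~~q | p)
    = ~p & ~q & (~q | p)
    = ~p & ~q
These differ: at p=0, q=0, E1 = 0 but E2 = 1.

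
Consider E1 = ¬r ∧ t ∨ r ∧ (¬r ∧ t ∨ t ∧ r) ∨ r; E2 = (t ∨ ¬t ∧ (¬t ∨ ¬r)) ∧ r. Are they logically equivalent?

No

E1: ¬r ∧ t ∨ r ∧ (¬r ∧ t ∨ t ∧ r) ∨ r
    = ¬r ∧ t ∨ r ∧ t ∨ r   (distribution)
    = t ∨ r   (distribution)
E2: (t ∨ ¬t ∧ (¬t ∨ ¬r)) ∧ r
    = (t ∨ ¬t) ∧ r   (absorption)
    = r   (complement / identity)
These differ: at r=0, t=1, E1 = 1 but E2 = 0.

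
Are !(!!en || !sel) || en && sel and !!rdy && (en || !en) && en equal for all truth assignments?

E1: !(!!en || !sel) || en && sel
    = !en && sel || en && sel   [De Morgan]
    = sel   [distribution]
E2: !!rdy && (en || !en) && en
    = !!rdy && en   [complement / identity]
    = rdy && en   [double negation]
These differ: at en=0, rdy=1, sel=1, E1 = 1 but E2 = 0.

No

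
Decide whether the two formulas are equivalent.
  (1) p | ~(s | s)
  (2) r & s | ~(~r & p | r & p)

E1: p | ~(s | s)
    = p | ~s   — idempotence
E2: r & s | ~(~r & p | r & p)
    = r & s | ~p   — distribution
These differ: at p=1, r=0, s=1, E1 = 1 but E2 = 0.

No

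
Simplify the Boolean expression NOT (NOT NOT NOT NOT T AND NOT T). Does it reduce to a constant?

TRUE

NOT (NOT NOT NOT NOT T AND NOT T)
= NOT (NOT NOT T AND NOT T)   (double negation)
= NOT T OR T   (De Morgan)
= TRUE   (complement)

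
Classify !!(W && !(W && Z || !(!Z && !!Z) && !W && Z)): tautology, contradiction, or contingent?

contingent

!!(W && !(W && Z || !(!Z && !!Z) && !W && Z))
= !!(W && !(W && Z || (Z || !Z) && !W && Z))   (De Morgan)
= !!(W && !(W && Z || !W && Z))   (complement / identity)
= !!(W && !Z)   (distribution)
= W && !Z   (double negation)
This depends on W, Z, so it is not a constant.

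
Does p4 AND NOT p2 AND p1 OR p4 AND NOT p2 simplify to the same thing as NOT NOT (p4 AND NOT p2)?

Yes

E1: p4 AND NOT p2 AND p1 OR p4 AND NOT p2
    = p4 AND NOT p2
E2: NOT NOT (p4 AND NOT p2)
    = p4 AND NOT p2
Both reduce to p4 AND NOT p2, so they are equivalent.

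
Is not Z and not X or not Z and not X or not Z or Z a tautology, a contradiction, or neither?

not Z and not X or not Z and not X or not Z or Z
= not Z and not X or not Z or Z
= not Z or Z
= True

tautology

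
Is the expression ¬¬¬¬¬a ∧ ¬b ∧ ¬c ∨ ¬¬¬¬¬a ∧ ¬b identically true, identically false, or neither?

neither

¬¬¬¬¬a ∧ ¬b ∧ ¬c ∨ ¬¬¬¬¬a ∧ ¬b
= ¬¬¬¬¬a ∧ ¬b   [absorption]
= ¬¬¬a ∧ ¬b   [double negation]
= ¬a ∧ ¬b   [double negation]
This depends on a, b, so it is not a constant.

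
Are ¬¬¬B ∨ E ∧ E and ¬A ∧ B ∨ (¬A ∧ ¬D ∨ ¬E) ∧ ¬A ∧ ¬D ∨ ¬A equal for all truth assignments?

No

E1: ¬¬¬B ∨ E ∧ E
    = ¬¬¬B ∨ E
    = ¬B ∨ E
E2: ¬A ∧ B ∨ (¬A ∧ ¬D ∨ ¬E) ∧ ¬A ∧ ¬D ∨ ¬A
    = ¬A ∧ B ∨ ¬A ∧ ¬D ∨ ¬A
    = ¬A ∧ B ∨ ¬A
    = ¬A
These differ: at A=1, B=0, D=0, E=1, E1 = 1 but E2 = 0.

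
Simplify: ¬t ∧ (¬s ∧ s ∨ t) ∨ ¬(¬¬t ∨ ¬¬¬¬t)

¬t

¬t ∧ (¬s ∧ s ∨ t) ∨ ¬(¬¬t ∨ ¬¬¬¬t)
= ¬t ∧ t ∨ ¬(¬¬t ∨ ¬¬¬¬t)   [complement / identity]
= ¬t ∧ t ∨ ¬(¬¬t ∨ ¬¬t)   [double negation]
= ¬t ∧ t ∨ ¬t ∧ ¬t   [De Morgan]
= ¬t   [distribution]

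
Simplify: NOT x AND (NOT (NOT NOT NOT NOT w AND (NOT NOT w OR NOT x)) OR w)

NOT x

NOT x AND (NOT (NOT NOT NOT NOT w AND (NOT NOT w OR NOT x)) OR w)
= NOT x AND (NOT (NOT NOT w AND (NOT NOT w OR NOT x)) OR w)   — double negation
= NOT x AND (NOT NOT NOT w OR w)   — absorption
= NOT x AND (NOT w OR w)   — double negation
= NOT x   — complement / identity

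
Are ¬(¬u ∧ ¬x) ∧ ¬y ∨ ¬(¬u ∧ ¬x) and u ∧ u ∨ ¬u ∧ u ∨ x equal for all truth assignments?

E1: ¬(¬u ∧ ¬x) ∧ ¬y ∨ ¬(¬u ∧ ¬x)
    = ¬(¬u ∧ ¬x)   [absorption]
    = u ∨ x   [De Morgan]
E2: u ∧ u ∨ ¬u ∧ u ∨ x
    = u ∨ x   [distribution]
Both reduce to u ∨ x, so they are equivalent.

Yes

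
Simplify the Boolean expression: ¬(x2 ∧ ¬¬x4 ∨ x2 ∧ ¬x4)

¬(x2 ∧ ¬¬x4 ∨ x2 ∧ ¬x4)
= ¬(x2 ∧ x4 ∨ x2 ∧ ¬x4)   — double negation
= ¬x2   — distribution

¬x2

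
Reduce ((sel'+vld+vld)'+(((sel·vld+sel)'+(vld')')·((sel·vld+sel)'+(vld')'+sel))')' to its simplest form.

((sel'+vld+vld)'+(((sel·vld+sel)'+(vld')')·((sel·vld+sel)'+(vld')'+sel))')'
= ((sel'+vld+vld)'+((sel·vld+sel)'+(vld')')')'
= ((sel'+vld+vld)'+(sel'+(vld')')')'
= ((sel'+vld+vld)'+(sel'+vld)')'
= (sel'+vld+vld)·(sel'+vld)
= sel'+vld

sel'+vld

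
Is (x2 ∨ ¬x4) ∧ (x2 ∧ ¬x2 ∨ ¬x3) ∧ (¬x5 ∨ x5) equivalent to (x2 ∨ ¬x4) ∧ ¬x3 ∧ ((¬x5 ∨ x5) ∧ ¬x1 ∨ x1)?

Yes

E1: (x2 ∨ ¬x4) ∧ (x2 ∧ ¬x2 ∨ ¬x3) ∧ (¬x5 ∨ x5)
    = (x2 ∨ ¬x4) ∧ ¬x3 ∧ (¬x5 ∨ x5)   [complement / identity]
    = (x2 ∨ ¬x4) ∧ ¬x3   [complement / identity]
E2: (x2 ∨ ¬x4) ∧ ¬x3 ∧ ((¬x5 ∨ x5) ∧ ¬x1 ∨ x1)
    = (x2 ∨ ¬x4) ∧ ¬x3 ∧ (¬x1 ∨ x1)   [complement / identity]
    = (x2 ∨ ¬x4) ∧ ¬x3   [complement / identity]
Both reduce to (x2 ∨ ¬x4) ∧ ¬x3, so they are equivalent.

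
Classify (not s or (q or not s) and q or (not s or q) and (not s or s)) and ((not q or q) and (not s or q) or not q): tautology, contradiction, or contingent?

(not s or (q or not s) and q or (not s or q) and (not s or s)) and ((not q or q) and (not s or q) or not q)
= (not s or (q or not s) and q or (not s or q) and (not s or s)) and (not s or q or not q)   [complement / identity]
= (not s or (q or not s) and q or not s or q) and (not s or q or not q)   [complement / identity]
= (not s or q or not s or q) and (not s or q or not q)   [absorption]
= not s or q or (not s or q) and not q   [distribution]
= not s or q   [absorption]
This depends on q, s, so it is not a constant.

contingent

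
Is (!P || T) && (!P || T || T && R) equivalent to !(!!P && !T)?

E1: (!P || T) && (!P || T || T && R)
    = (!P || T) && (!P || T)   — absorption
    = !P || T   — idempotence
E2: !(!!P && !T)
    = !P || T   — De Morgan
Both reduce to !P || T, so they are equivalent.

Yes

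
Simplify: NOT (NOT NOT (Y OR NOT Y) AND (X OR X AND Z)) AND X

FALSE

NOT (NOT NOT (Y OR NOT Y) AND (X OR X AND Z)) AND X
= NOT ((Y OR NOT Y) AND (X OR X AND Z)) AND X   [double negation]
= NOT (X OR X AND Z) AND X   [complement / identity]
= NOT X AND X   [absorption]
= FALSE   [complement]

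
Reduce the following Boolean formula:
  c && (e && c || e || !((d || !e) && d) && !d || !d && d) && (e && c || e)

c && e

c && (e && c || e || !((d || !e) && d) && !d || !d && d) && (e && c || e)
= c && (e && c || e || !d && !d || !d && d) && (e && c || e)
= c && (e && c || e || !d) && (e && c || e)
= c && (e && c || e)
= c && e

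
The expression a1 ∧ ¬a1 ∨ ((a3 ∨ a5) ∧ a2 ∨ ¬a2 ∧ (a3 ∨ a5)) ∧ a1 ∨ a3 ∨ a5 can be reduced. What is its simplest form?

a3 ∨ a5

a1 ∧ ¬a1 ∨ ((a3 ∨ a5) ∧ a2 ∨ ¬a2 ∧ (a3 ∨ a5)) ∧ a1 ∨ a3 ∨ a5
= a1 ∧ ¬a1 ∨ (a3 ∨ a5) ∧ a1 ∨ a3 ∨ a5
= a1 ∧ ¬a1 ∨ a3 ∨ a5
= a3 ∨ a5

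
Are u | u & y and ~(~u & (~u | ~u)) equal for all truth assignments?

Yes

E1: u | u & y
    = u
E2: ~(~u & (~u | ~u))
    = ~(~u & ~u)
    = ~~u
    = u
Both reduce to u, so they are equivalent.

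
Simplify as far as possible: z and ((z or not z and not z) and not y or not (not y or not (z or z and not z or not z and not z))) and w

z and ((z or not z and not z) and not y or not (not y or not (z or z and not z or not z and not z))) and w
= z and ((z or not z) and not y or not (not y or not (z or z and not z or not z and not z))) and w
= z and ((z or not z) and not y or y and (z or z and not z or not z and not z)) and w
= z and ((z or not z) and not y or y and (z or not z)) and w
= z and (z or not z) and w
= z and w

z and w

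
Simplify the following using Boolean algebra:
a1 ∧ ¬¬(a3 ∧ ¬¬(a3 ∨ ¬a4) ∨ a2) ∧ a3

a1 ∧ a3

a1 ∧ ¬¬(a3 ∧ ¬¬(a3 ∨ ¬a4) ∨ a2) ∧ a3
= a1 ∧ (a3 ∧ ¬¬(a3 ∨ ¬a4) ∨ a2) ∧ a3   [double negation]
= a1 ∧ (a3 ∧ (a3 ∨ ¬a4) ∨ a2) ∧ a3   [double negation]
= a1 ∧ (a3 ∨ a2) ∧ a3   [absorption]
= a1 ∧ a3   [absorption]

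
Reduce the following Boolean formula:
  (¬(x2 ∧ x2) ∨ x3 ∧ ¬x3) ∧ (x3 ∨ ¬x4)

(¬(x2 ∧ x2) ∨ x3 ∧ ¬x3) ∧ (x3 ∨ ¬x4)
= ¬(x2 ∧ x2) ∧ (x3 ∨ ¬x4)   [complement / identity]
= ¬x2 ∧ (x3 ∨ ¬x4)   [idempotence]

¬x2 ∧ (x3 ∨ ¬x4)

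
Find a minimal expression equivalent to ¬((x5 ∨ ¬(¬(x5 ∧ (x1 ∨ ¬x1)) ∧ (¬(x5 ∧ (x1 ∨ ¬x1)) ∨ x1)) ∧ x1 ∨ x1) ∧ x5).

¬((x5 ∨ ¬(¬(x5 ∧ (x1 ∨ ¬x1)) ∧ (¬(x5 ∧ (x1 ∨ ¬x1)) ∨ x1)) ∧ x1 ∨ x1) ∧ x5)
= ¬((x5 ∨ ¬¬(x5 ∧ (x1 ∨ ¬x1)) ∧ x1 ∨ x1) ∧ x5)
= ¬((x5 ∨ ¬¬x5 ∧ x1 ∨ x1) ∧ x5)
= ¬((x5 ∨ x5 ∧ x1 ∨ x1) ∧ x5)
= ¬((x5 ∨ x1) ∧ x5)
= ¬x5

¬x5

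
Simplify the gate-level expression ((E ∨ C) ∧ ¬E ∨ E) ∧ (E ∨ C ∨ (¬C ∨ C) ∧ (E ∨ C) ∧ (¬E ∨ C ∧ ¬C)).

((E ∨ C) ∧ ¬E ∨ E) ∧ (E ∨ C ∨ (¬C ∨ C) ∧ (E ∨ C) ∧ (¬E ∨ C ∧ ¬C))
= ((E ∨ C) ∧ ¬E ∨ E) ∧ (E ∨ C ∨ (E ∨ C) ∧ (¬E ∨ C ∧ ¬C))   (complement / identity)
= ((E ∨ C) ∧ ¬E ∨ E) ∧ (E ∨ C ∨ (E ∨ C) ∧ ¬E)   (complement / identity)
= E ∧ (E ∨ C) ∨ (E ∨ C) ∧ ¬E   (distribution)
= E ∨ C   (distribution)

E ∨ C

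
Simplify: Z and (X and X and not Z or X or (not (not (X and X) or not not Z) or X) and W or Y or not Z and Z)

Z and (X and X and not Z or X or (not (not (X and X) or not not Z) or X) and W or Y or not Z and Z)
= Z and (X and X and not Z or X or (X and X and not Z or X) and W or Y or not Z and Z)   [De Morgan]
= Z and (X and X and not Z or X or Y or not Z and Z)   [absorption]
= Z and (X and not Z or X or Y or not Z and Z)   [idempotence]
= Z and (X and not Z or X or Y)   [complement / identity]
= Z and (X or Y)   [absorption]

Z and (X or Y)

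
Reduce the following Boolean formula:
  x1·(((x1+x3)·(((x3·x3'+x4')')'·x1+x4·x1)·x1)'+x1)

x1·(((x1+x3)·(((x3·x3'+x4')')'·x1+x4·x1)·x1)'+x1)
= x1·(((x1+x3)·(((x4')')'·x1+x4·x1)·x1)'+x1)   [complement / identity]
= x1·(((x1+x3)·(x4'·x1+x4·x1)·x1)'+x1)   [double negation]
= x1·(((x1+x3)·x1·x1)'+x1)   [distribution]
= x1·((x1·x1)'+x1)   [absorption]
= x1·(x1'+x1)   [idempotence]
= x1   [complement / identity]

x1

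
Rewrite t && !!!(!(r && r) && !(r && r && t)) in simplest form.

t && r

t && !!!(!(r && r) && !(r && r && t))
= t && !(!(r && r) && !(r && r && t))   (double negation)
= t && (r && r || r && r && t)   (De Morgan)
= t && r && r   (absorption)
= t && r   (idempotence)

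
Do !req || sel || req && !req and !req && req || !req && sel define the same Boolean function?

E1: !req || sel || req && !req
    = !req || sel   — complement / identity
E2: !req && req || !req && sel
    = !req && sel   — complement / identity
These differ: at req=0, sel=0, E1 = 1 but E2 = 0.

No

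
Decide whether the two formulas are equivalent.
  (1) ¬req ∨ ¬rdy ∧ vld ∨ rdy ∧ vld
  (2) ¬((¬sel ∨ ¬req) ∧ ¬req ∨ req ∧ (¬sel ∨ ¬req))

E1: ¬req ∨ ¬rdy ∧ vld ∨ rdy ∧ vld
    = ¬req ∨ vld   (distribution)
E2: ¬((¬sel ∨ ¬req) ∧ ¬req ∨ req ∧ (¬sel ∨ ¬req))
    = ¬(¬sel ∨ ¬req)   (distribution)
    = sel ∧ req   (De Morgan)
These differ: at rdy=0, req=0, sel=1, vld=1, E1 = 1 but E2 = 0.

No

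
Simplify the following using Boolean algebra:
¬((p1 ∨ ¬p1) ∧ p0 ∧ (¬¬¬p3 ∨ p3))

¬p0

¬((p1 ∨ ¬p1) ∧ p0 ∧ (¬¬¬p3 ∨ p3))
= ¬(p0 ∧ (¬¬¬p3 ∨ p3))   — complement / identity
= ¬(p0 ∧ (¬p3 ∨ p3))   — double negation
= ¬p0   — complement / identity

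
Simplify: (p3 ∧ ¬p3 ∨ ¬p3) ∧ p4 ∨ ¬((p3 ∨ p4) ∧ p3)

(p3 ∧ ¬p3 ∨ ¬p3) ∧ p4 ∨ ¬((p3 ∨ p4) ∧ p3)
= (p3 ∧ ¬p3 ∨ ¬p3) ∧ p4 ∨ ¬p3   — absorption
= ¬p3 ∧ p4 ∨ ¬p3   — complement / identity
= ¬p3   — absorption

¬p3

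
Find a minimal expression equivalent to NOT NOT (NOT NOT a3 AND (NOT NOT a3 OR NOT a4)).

NOT NOT (NOT NOT a3 AND (NOT NOT a3 OR NOT a4))
= NOT NOT NOT NOT a3   — absorption
= NOT NOT a3   — double negation
= a3   — double negation

a3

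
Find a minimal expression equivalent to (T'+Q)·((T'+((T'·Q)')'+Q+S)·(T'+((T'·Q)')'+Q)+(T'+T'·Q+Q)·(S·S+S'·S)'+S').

T'+Q

(T'+Q)·((T'+((T'·Q)')'+Q+S)·(T'+((T'·Q)')'+Q)+(T'+T'·Q+Q)·(S·S+S'·S)'+S')
= (T'+Q)·(T'+((T'·Q)')'+Q+(T'+T'·Q+Q)·(S·S+S'·S)'+S')   — absorption
= (T'+Q)·(T'+T'·Q+Q+(T'+T'·Q+Q)·(S·S+S'·S)'+S')   — double negation
= (T'+Q)·(T'+T'·Q+Q+(T'+T'·Q+Q)·S'+S')   — distribution
= (T'+Q)·(T'+T'·Q+Q+S')   — absorption
= (T'+Q)·(T'+Q+S')   — absorption
= T'+Q   — absorption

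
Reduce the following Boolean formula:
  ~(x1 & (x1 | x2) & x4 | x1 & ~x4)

~(x1 & (x1 | x2) & x4 | x1 & ~x4)
= ~(x1 & x4 | x1 & ~x4)   — absorption
= ~x1   — distribution

~x1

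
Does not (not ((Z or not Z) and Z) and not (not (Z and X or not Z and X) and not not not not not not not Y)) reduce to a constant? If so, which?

no

not (not ((Z or not Z) and Z) and not (not (Z and X or not Z and X) and not not not not not not not Y))
= not (not ((Z or not Z) and Z) and not (not (Z and X or not Z and X) and not not not not not Y))
= not (not ((Z or not Z) and Z) and not (not (Z and X or not Z and X) and not not not Y))
= not (not Z and not (not (Z and X or not Z and X) and not not not Y))
= not (not Z and not (not X and not not not Y))
= Z or not X and not not not Y
= Z or not X and not Y
This depends on X, Y, Z, so it is not a constant.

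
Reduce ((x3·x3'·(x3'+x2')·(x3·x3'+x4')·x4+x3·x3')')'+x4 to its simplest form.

x4

((x3·x3'·(x3'+x2')·(x3·x3'+x4')·x4+x3·x3')')'+x4
= x3·x3'·(x3'+x2')·(x3·x3'+x4')·x4+x3·x3'+x4   — double negation
= x3·x3'·(x3·x3'+x4')·x4+x3·x3'+x4   — absorption
= x3·x3'·x4+x3·x3'+x4   — absorption
= x3·x3'+x4   — absorption
= x4   — complement / identity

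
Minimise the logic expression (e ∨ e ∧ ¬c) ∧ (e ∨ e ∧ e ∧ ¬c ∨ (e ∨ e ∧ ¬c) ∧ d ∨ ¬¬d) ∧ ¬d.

(e ∨ e ∧ ¬c) ∧ (e ∨ e ∧ e ∧ ¬c ∨ (e ∨ e ∧ ¬c) ∧ d ∨ ¬¬d) ∧ ¬d
= (e ∨ e ∧ ¬c) ∧ (e ∨ e ∧ e ∧ ¬c ∨ (e ∨ e ∧ ¬c) ∧ d ∨ d) ∧ ¬d   [double negation]
= (e ∨ e ∧ ¬c) ∧ (e ∨ e ∧ ¬c ∨ (e ∨ e ∧ ¬c) ∧ d ∨ d) ∧ ¬d   [idempotence]
= (e ∨ e ∧ ¬c) ∧ (e ∨ e ∧ ¬c ∨ d) ∧ ¬d   [absorption]
= (e ∨ e ∧ ¬c) ∧ ¬d   [absorption]
= e ∧ ¬d   [absorption]

e ∧ ¬d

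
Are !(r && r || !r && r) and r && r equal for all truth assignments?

E1: !(r && r || !r && r)
    = !r
E2: r && r
    = r
These differ: at r=0, E1 = 1 but E2 = 0.

No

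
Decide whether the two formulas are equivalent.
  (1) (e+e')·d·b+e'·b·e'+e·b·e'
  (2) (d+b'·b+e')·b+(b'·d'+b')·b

E1: (e+e')·d·b+e'·b·e'+e·b·e'
    = d·b+e'·b·e'+e·b·e'
    = d·b+b·e'
    = (d+e')·b
E2: (d+b'·b+e')·b+(b'·d'+b')·b
    = (d+b'·b+e')·b+b'·b
    = (d+e')·b+b'·b
    = (d+e')·b
Both reduce to (d+e')·b, so they are equivalent.

Yes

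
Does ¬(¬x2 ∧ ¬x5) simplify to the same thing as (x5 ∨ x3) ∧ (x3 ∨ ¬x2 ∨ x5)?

No

E1: ¬(¬x2 ∧ ¬x5)
    = x2 ∨ x5   (De Morgan)
E2: (x5 ∨ x3) ∧ (x3 ∨ ¬x2 ∨ x5)
    = x5 ∨ x3 ∧ (x3 ∨ ¬x2)   (distribution)
    = x5 ∨ x3   (absorption)
These differ: at x2=0, x3=1, x5=0, E1 = 0 but E2 = 1.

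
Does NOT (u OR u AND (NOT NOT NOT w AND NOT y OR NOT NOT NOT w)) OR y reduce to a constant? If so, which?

no

NOT (u OR u AND (NOT NOT NOT w AND NOT y OR NOT NOT NOT w)) OR y
= NOT (u OR u AND NOT NOT NOT w) OR y
= NOT (u OR u AND NOT w) OR y
= NOT u OR y
This depends on u, y, so it is not a constant.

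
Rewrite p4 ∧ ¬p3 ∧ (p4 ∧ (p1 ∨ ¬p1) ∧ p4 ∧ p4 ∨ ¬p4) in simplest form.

p4 ∧ ¬p3

p4 ∧ ¬p3 ∧ (p4 ∧ (p1 ∨ ¬p1) ∧ p4 ∧ p4 ∨ ¬p4)
= p4 ∧ ¬p3 ∧ (p4 ∧ p4 ∧ p4 ∨ ¬p4)   — complement / identity
= p4 ∧ ¬p3 ∧ (p4 ∧ p4 ∨ ¬p4)   — idempotence
= p4 ∧ ¬p3 ∧ (p4 ∨ ¬p4)   — idempotence
= p4 ∧ ¬p3   — complement / identity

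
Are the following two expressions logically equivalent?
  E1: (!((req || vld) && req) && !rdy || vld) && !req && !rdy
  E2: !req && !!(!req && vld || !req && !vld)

E1: (!((req || vld) && req) && !rdy || vld) && !req && !rdy
    = (!req && !rdy || vld) && !req && !rdy
    = !req && !rdy
E2: !req && !!(!req && vld || !req && !vld)
    = !req && !!!req
    = !req && !req
    = !req
These differ: at rdy=1, req=0, vld=0, E1 = 0 but E2 = 1.

No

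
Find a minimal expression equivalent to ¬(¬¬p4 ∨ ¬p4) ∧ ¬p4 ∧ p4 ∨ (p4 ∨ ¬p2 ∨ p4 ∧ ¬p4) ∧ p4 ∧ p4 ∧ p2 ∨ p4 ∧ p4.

¬(¬¬p4 ∨ ¬p4) ∧ ¬p4 ∧ p4 ∨ (p4 ∨ ¬p2 ∨ p4 ∧ ¬p4) ∧ p4 ∧ p4 ∧ p2 ∨ p4 ∧ p4
= ¬(¬¬p4 ∨ ¬p4) ∧ ¬p4 ∧ p4 ∨ (p4 ∨ ¬p2) ∧ p4 ∧ p4 ∧ p2 ∨ p4 ∧ p4
= ¬p4 ∧ p4 ∧ ¬p4 ∧ p4 ∨ (p4 ∨ ¬p2) ∧ p4 ∧ p4 ∧ p2 ∨ p4 ∧ p4
= ¬p4 ∧ p4 ∧ ¬p4 ∧ p4 ∨ p4 ∧ p4 ∧ p2 ∨ p4 ∧ p4
= ¬p4 ∧ p4 ∨ p4 ∧ p4 ∧ p2 ∨ p4 ∧ p4
= ¬p4 ∧ p4 ∨ p4 ∧ p4
= p4

p4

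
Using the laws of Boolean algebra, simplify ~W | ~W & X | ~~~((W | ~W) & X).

~W | ~W & X | ~~~((W | ~W) & X)
= ~W | ~W & X | ~~~X   (complement / identity)
= ~W | ~W & X | ~X   (double negation)
= ~W | ~X   (absorption)

~W | ~X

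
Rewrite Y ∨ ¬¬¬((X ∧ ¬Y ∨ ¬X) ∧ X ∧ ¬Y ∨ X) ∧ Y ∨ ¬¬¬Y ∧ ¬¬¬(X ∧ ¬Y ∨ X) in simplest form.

Y ∨ ¬¬¬((X ∧ ¬Y ∨ ¬X) ∧ X ∧ ¬Y ∨ X) ∧ Y ∨ ¬¬¬Y ∧ ¬¬¬(X ∧ ¬Y ∨ X)
= Y ∨ ¬¬¬(X ∧ ¬Y ∨ X) ∧ Y ∨ ¬¬¬Y ∧ ¬¬¬(X ∧ ¬Y ∨ X)
= Y ∨ ¬¬¬(X ∧ ¬Y ∨ X) ∧ Y ∨ ¬Y ∧ ¬¬¬(X ∧ ¬Y ∨ X)
= Y ∨ ¬¬¬(X ∧ ¬Y ∨ X)
= Y ∨ ¬¬¬X
= Y ∨ ¬X

Y ∨ ¬X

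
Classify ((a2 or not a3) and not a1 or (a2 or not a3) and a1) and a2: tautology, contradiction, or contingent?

contingent

((a2 or not a3) and not a1 or (a2 or not a3) and a1) and a2
= (a2 or not a3) and a2   [distribution]
= a2   [absorption]
This depends on a2, so it is not a constant.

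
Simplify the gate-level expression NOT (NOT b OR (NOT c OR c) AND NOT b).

b

NOT (NOT b OR (NOT c OR c) AND NOT b)
= NOT (NOT b OR NOT b)
= NOT NOT b
= b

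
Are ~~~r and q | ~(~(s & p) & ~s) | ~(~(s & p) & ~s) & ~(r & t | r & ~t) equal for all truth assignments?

No

E1: ~~~r
    = ~r
E2: q | ~(~(s & p) & ~s) | ~(~(s & p) & ~s) & ~(r & t | r & ~t)
    = q | ~(~(s & p) & ~s) | ~(~(s & p) & ~s) & ~r
    = q | ~(~(s & p) & ~s)
    = q | s & p | s
    = q | s
These differ: at p=0, q=1, r=1, s=0, t=0, E1 = 0 but E2 = 1.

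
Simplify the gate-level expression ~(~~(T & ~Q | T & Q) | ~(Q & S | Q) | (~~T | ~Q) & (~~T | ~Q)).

~(~~(T & ~Q | T & Q) | ~(Q & S | Q) | (~~T | ~Q) & (~~T | ~Q))
= ~(~~(T & ~Q | T & Q) | ~Q | (~~T | ~Q) & (~~T | ~Q))
= ~(~~(T & ~Q | T & Q) | ~Q | ~~T | ~Q)
= ~(~~T | ~Q | ~~T | ~Q)
= ~(~~T | ~Q)
= ~T & Q

~T & Q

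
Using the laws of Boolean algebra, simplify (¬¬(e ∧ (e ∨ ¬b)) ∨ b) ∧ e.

e

(¬¬(e ∧ (e ∨ ¬b)) ∨ b) ∧ e
= (¬¬e ∨ b) ∧ e   [absorption]
= (e ∨ b) ∧ e   [double negation]
= e   [absorption]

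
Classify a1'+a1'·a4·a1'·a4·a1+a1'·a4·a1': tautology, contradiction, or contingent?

a1'+a1'·a4·a1'·a4·a1+a1'·a4·a1'
= a1'+a1'·a4·a1+a1'·a4·a1'   — idempotence
= a1'+a1'·a4   — distribution
= a1'   — absorption
This depends on a1, so it is not a constant.

contingent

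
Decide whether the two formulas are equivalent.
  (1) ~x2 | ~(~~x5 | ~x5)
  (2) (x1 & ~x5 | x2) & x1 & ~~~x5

No

E1: ~x2 | ~(~~x5 | ~x5)
    = ~x2 | ~x5 & x5   — De Morgan
    = ~x2   — complement / identity
E2: (x1 & ~x5 | x2) & x1 & ~~~x5
    = (x1 & ~x5 | x2) & x1 & ~x5   — double negation
    = x1 & ~x5   — absorption
These differ: at x1=0, x2=0, x5=0, E1 = 1 but E2 = 0.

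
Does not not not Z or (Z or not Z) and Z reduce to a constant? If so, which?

not not not Z or (Z or not Z) and Z
= not not not Z or Z   (complement / identity)
= not Z or Z   (double negation)
= True   (complement)

yes, True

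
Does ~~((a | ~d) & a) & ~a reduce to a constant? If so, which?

~~((a | ~d) & a) & ~a
= (a | ~d) & a & ~a   — double negation
= a & ~a   — absorption
= 0   — complement

yes, False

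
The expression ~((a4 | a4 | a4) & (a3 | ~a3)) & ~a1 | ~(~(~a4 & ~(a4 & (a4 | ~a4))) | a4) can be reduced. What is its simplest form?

~((a4 | a4 | a4) & (a3 | ~a3)) & ~a1 | ~(~(~a4 & ~(a4 & (a4 | ~a4))) | a4)
= ~((a4 | a4 | a4) & (a3 | ~a3)) & ~a1 | ~(~(~a4 & ~a4) | a4)   — complement / identity
= ~((a4 | a4 | a4) & (a3 | ~a3)) & ~a1 | ~(a4 | a4 | a4)   — De Morgan
= ~(a4 | a4 | a4) & ~a1 | ~(a4 | a4 | a4)   — complement / identity
= ~(a4 | a4 | a4)   — absorption
= ~(a4 | a4)   — idempotence
= ~a4   — idempotence

~a4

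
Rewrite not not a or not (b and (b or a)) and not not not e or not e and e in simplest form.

not not a or not (b and (b or a)) and not not not e or not e and e
= not not a or not (b and (b or a)) and not e or not e and e   [double negation]
= not not a or not (b and (b or a)) and not e   [complement / identity]
= not not a or not b and not e   [absorption]
= a or not b and not e   [double negation]

a or not b and not e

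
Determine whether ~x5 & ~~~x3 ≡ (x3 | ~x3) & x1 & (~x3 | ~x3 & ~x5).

E1: ~x5 & ~~~x3
    = ~x5 & ~x3   (double negation)
E2: (x3 | ~x3) & x1 & (~x3 | ~x3 & ~x5)
    = x1 & (~x3 | ~x3 & ~x5)   (complement / identity)
    = x1 & ~x3   (absorption)
These differ: at x1=0, x3=0, x5=0, E1 = 1 but E2 = 0.

No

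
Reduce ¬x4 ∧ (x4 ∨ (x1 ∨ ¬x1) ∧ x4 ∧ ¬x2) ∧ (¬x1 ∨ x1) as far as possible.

¬x4 ∧ (x4 ∨ (x1 ∨ ¬x1) ∧ x4 ∧ ¬x2) ∧ (¬x1 ∨ x1)
= ¬x4 ∧ (x4 ∨ x4 ∧ ¬x2) ∧ (¬x1 ∨ x1)   [complement / identity]
= ¬x4 ∧ (x4 ∨ x4 ∧ ¬x2)   [complement / identity]
= ¬x4 ∧ x4   [absorption]
= False   [complement]

False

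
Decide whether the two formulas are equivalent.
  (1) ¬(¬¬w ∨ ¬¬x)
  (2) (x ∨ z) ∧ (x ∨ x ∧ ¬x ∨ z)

E1: ¬(¬¬w ∨ ¬¬x)
    = ¬w ∧ ¬x
E2: (x ∨ z) ∧ (x ∨ x ∧ ¬x ∨ z)
    = (x ∨ z) ∧ (x ∨ z)
    = x ∨ z
These differ: at w=1, x=1, z=1, E1 = 0 but E2 = 1.

No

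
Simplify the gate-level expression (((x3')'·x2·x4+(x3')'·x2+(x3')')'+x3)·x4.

x4

(((x3')'·x2·x4+(x3')'·x2+(x3')')'+x3)·x4
= (((x3')'·x2+(x3')')'+x3)·x4
= (((x3')')'+x3)·x4
= (x3'+x3)·x4
= x4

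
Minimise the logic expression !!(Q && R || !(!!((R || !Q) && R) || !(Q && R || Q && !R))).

Q

!!(Q && R || !(!!((R || !Q) && R) || !(Q && R || Q && !R)))
= !!(Q && R || !((R || !Q) && R) && (Q && R || Q && !R))
= !!(Q && R || !((R || !Q) && R) && Q)
= Q && R || !((R || !Q) && R) && Q
= Q && R || !R && Q
= Q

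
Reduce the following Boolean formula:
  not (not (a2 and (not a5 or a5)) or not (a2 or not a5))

not (not (a2 and (not a5 or a5)) or not (a2 or not a5))
= not (not a2 or not (a2 or not a5))   [complement / identity]
= a2 and (a2 or not a5)   [De Morgan]
= a2   [absorption]

a2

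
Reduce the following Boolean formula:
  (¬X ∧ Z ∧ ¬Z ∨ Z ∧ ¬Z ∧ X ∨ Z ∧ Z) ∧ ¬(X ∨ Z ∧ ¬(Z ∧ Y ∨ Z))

Z ∧ ¬X

(¬X ∧ Z ∧ ¬Z ∨ Z ∧ ¬Z ∧ X ∨ Z ∧ Z) ∧ ¬(X ∨ Z ∧ ¬(Z ∧ Y ∨ Z))
= (Z ∧ ¬Z ∨ Z ∧ Z) ∧ ¬(X ∨ Z ∧ ¬(Z ∧ Y ∨ Z))   [distribution]
= (Z ∧ ¬Z ∨ Z ∧ Z) ∧ ¬(X ∨ Z ∧ ¬Z)   [absorption]
= Z ∧ ¬(X ∨ Z ∧ ¬Z)   [distribution]
= Z ∧ ¬X   [complement / identity]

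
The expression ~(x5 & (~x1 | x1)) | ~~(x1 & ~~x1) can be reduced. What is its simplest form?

~(x5 & (~x1 | x1)) | ~~(x1 & ~~x1)
= ~x5 | ~~(x1 & ~~x1)   — complement / identity
= ~x5 | ~~(x1 & x1)   — double negation
= ~x5 | x1 & x1   — double negation
= ~x5 | x1   — idempotence

~x5 | x1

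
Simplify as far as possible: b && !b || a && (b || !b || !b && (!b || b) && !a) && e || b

a && e || b

b && !b || a && (b || !b || !b && (!b || b) && !a) && e || b
= b && !b || a && (b || !b || !b && !a) && e || b   (complement / identity)
= b && !b || a && (b || !b) && e || b   (absorption)
= b && !b || a && e || b   (complement / identity)
= a && e || b   (complement / identity)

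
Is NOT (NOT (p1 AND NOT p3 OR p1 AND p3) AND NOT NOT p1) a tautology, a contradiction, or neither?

tautology

NOT (NOT (p1 AND NOT p3 OR p1 AND p3) AND NOT NOT p1)
= p1 AND NOT p3 OR p1 AND p3 OR NOT p1   (De Morgan)
= p1 OR NOT p1   (distribution)
= TRUE   (complement)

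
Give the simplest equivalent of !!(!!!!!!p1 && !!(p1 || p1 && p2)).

p1

!!(!!!!!!p1 && !!(p1 || p1 && p2))
= !(!!!!!p1 || !(p1 || p1 && p2))   (De Morgan)
= !(!!!p1 || !(p1 || p1 && p2))   (double negation)
= !!p1 && (p1 || p1 && p2)   (De Morgan)
= !!p1 && p1   (absorption)
= p1 && p1   (double negation)
= p1   (idempotence)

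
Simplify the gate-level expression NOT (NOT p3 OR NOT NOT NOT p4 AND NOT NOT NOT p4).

p3 AND p4

NOT (NOT p3 OR NOT NOT NOT p4 AND NOT NOT NOT p4)
= NOT (NOT p3 OR NOT NOT NOT p4)   [idempotence]
= p3 AND NOT NOT p4   [De Morgan]
= p3 AND p4   [double negation]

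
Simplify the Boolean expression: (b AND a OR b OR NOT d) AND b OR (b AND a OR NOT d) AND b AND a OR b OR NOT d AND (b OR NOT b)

b OR NOT d

(b AND a OR b OR NOT d) AND b OR (b AND a OR NOT d) AND b AND a OR b OR NOT d AND (b OR NOT b)
= (b AND a OR b OR NOT d) AND b OR (b AND a OR NOT d) AND b AND a OR b OR NOT d   (complement / identity)
= (b AND a OR b OR NOT d) AND b OR b AND a OR b OR NOT d   (absorption)
= b AND a OR b OR NOT d   (absorption)
= b OR NOT d   (absorption)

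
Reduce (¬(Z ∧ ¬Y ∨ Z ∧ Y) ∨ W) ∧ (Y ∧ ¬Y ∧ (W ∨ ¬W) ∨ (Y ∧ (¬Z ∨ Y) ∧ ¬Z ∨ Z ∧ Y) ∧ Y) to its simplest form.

(¬(Z ∧ ¬Y ∨ Z ∧ Y) ∨ W) ∧ (Y ∧ ¬Y ∧ (W ∨ ¬W) ∨ (Y ∧ (¬Z ∨ Y) ∧ ¬Z ∨ Z ∧ Y) ∧ Y)
= (¬(Z ∧ ¬Y ∨ Z ∧ Y) ∨ W) ∧ (Y ∧ ¬Y ∧ (W ∨ ¬W) ∨ (Y ∧ ¬Z ∨ Z ∧ Y) ∧ Y)   (absorption)
= (¬(Z ∧ ¬Y ∨ Z ∧ Y) ∨ W) ∧ (Y ∧ ¬Y ∨ (Y ∧ ¬Z ∨ Z ∧ Y) ∧ Y)   (complement / identity)
= (¬Z ∨ W) ∧ (Y ∧ ¬Y ∨ (Y ∧ ¬Z ∨ Z ∧ Y) ∧ Y)   (distribution)
= (¬Z ∨ W) ∧ (Y ∧ ¬Y ∨ Y ∧ Y)   (distribution)
= (¬Z ∨ W) ∧ Y   (distribution)

(¬Z ∨ W) ∧ Y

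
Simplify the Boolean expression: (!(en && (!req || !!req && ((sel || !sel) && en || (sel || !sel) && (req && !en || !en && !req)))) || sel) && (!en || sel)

!en || sel

(!(en && (!req || !!req && ((sel || !sel) && en || (sel || !sel) && (req && !en || !en && !req)))) || sel) && (!en || sel)
= (!(en && (!req || !!req && ((sel || !sel) && en || (sel || !sel) && !en))) || sel) && (!en || sel)   [distribution]
= (!(en && (!req || !!req && (sel || !sel))) || sel) && (!en || sel)   [distribution]
= (!(en && (!req || req && (sel || !sel))) || sel) && (!en || sel)   [double negation]
= (!(en && (!req || req)) || sel) && (!en || sel)   [complement / identity]
= (!en || sel) && (!en || sel)   [complement / identity]
= !en || sel   [idempotence]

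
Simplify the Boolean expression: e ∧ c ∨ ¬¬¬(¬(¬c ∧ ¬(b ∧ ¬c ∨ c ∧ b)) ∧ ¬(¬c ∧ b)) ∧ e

e ∧ c ∨ ¬¬¬(¬(¬c ∧ ¬(b ∧ ¬c ∨ c ∧ b)) ∧ ¬(¬c ∧ b)) ∧ e
= e ∧ c ∨ ¬¬¬(¬(¬c ∧ ¬b) ∧ ¬(¬c ∧ b)) ∧ e   (distribution)
= e ∧ c ∨ ¬(¬(¬c ∧ ¬b) ∧ ¬(¬c ∧ b)) ∧ e   (double negation)
= e ∧ c ∨ (¬c ∧ ¬b ∨ ¬c ∧ b) ∧ e   (De Morgan)
= (c ∨ ¬c ∧ ¬b ∨ ¬c ∧ b) ∧ e   (distribution)
= (c ∨ ¬c) ∧ e   (distribution)
= e   (complement / identity)

e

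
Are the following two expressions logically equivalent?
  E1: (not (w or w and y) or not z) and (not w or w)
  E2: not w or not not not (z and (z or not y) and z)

Yes

E1: (not (w or w and y) or not z) and (not w or w)
    = (not w or not z) and (not w or w)
    = not w or not z
E2: not w or not not not (z and (z or not y) and z)
    = not w or not not not (z and z)
    = not w or not not not z
    = not w or not z
Both reduce to not w or not z, so they are equivalent.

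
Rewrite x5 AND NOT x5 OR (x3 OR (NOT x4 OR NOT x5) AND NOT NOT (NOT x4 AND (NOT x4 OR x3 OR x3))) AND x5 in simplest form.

(x3 OR NOT x4) AND x5

x5 AND NOT x5 OR (x3 OR (NOT x4 OR NOT x5) AND NOT NOT (NOT x4 AND (NOT x4 OR x3 OR x3))) AND x5
= (x3 OR (NOT x4 OR NOT x5) AND NOT NOT (NOT x4 AND (NOT x4 OR x3 OR x3))) AND x5   — complement / identity
= (x3 OR (NOT x4 OR NOT x5) AND NOT NOT (NOT x4 AND (NOT x4 OR x3))) AND x5   — idempotence
= (x3 OR (NOT x4 OR NOT x5) AND NOT x4 AND (NOT x4 OR x3)) AND x5   — double negation
= (x3 OR (NOT x4 OR NOT x5) AND NOT x4) AND x5   — absorption
= (x3 OR NOT x4) AND x5   — absorption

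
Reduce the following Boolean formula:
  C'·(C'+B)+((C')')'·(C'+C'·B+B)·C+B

C'·(C'+B)+((C')')'·(C'+C'·B+B)·C+B
= C'·(C'+B)+((C')')'·(C'+B)·C+B   [absorption]
= C'·(C'+B)+C'·(C'+B)·C+B   [double negation]
= C'·(C'+B)+B   [absorption]
= C'+B   [absorption]

C'+B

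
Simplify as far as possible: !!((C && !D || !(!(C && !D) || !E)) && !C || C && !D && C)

!!((C && !D || !(!(C && !D) || !E)) && !C || C && !D && C)
= !!((C && !D || C && !D && E) && !C || C && !D && C)   — De Morgan
= !!(C && !D && !C || C && !D && C)   — absorption
= !!(C && !D)   — distribution
= C && !D   — double negation

C && !D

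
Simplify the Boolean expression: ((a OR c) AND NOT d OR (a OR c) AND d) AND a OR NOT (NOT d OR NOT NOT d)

((a OR c) AND NOT d OR (a OR c) AND d) AND a OR NOT (NOT d OR NOT NOT d)
= (a OR c) AND a OR NOT (NOT d OR NOT NOT d)   (distribution)
= a OR NOT (NOT d OR NOT NOT d)   (absorption)
= a OR d AND NOT d   (De Morgan)
= a   (complement / identity)

a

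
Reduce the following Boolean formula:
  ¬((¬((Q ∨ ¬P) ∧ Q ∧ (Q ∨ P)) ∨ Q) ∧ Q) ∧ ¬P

¬Q ∧ ¬P

¬((¬((Q ∨ ¬P) ∧ Q ∧ (Q ∨ P)) ∨ Q) ∧ Q) ∧ ¬P
= ¬((¬((Q ∨ ¬P) ∧ Q) ∨ Q) ∧ Q) ∧ ¬P   [absorption]
= ¬((¬Q ∨ Q) ∧ Q) ∧ ¬P   [absorption]
= ¬Q ∧ ¬P   [complement / identity]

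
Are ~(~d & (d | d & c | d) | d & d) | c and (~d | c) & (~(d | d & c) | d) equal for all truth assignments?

Yes

E1: ~(~d & (d | d & c | d) | d & d) | c
    = ~(~d & (d | d) | d & d) | c   [absorption]
    = ~(~d & d | d & d) | c   [idempotence]
    = ~d | c   [distribution]
E2: (~d | c) & (~(d | d & c) | d)
    = (~d | c) & (~d | d)   [absorption]
    = ~d | c   [complement / identity]
Both reduce to ~d | c, so they are equivalent.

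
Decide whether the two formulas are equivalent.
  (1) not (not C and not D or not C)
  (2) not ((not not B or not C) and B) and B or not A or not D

E1: not (not C and not D or not C)
    = not not C   (absorption)
    = C   (double negation)
E2: not ((not not B or not C) and B) and B or not A or not D
    = not ((B or not C) and B) and B or not A or not D   (double negation)
    = not B and B or not A or not D   (absorption)
    = not A or not D   (complement / identity)
These differ: at A=0, B=0, C=0, D=0, E1 = 0 but E2 = 1.

No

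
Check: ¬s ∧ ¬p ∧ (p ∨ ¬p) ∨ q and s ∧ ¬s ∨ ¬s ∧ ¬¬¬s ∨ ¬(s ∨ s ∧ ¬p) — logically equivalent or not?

E1: ¬s ∧ ¬p ∧ (p ∨ ¬p) ∨ q
    = ¬s ∧ ¬p ∨ q   [complement / identity]
E2: s ∧ ¬s ∨ ¬s ∧ ¬¬¬s ∨ ¬(s ∨ s ∧ ¬p)
    = s ∧ ¬s ∨ ¬s ∧ ¬s ∨ ¬(s ∨ s ∧ ¬p)   [double negation]
    = s ∧ ¬s ∨ ¬s ∧ ¬s ∨ ¬s   [absorption]
    = ¬s ∨ ¬s   [distribution]
    = ¬s   [idempotence]
These differ: at p=1, q=0, s=0, E1 = 0 but E2 = 1.

No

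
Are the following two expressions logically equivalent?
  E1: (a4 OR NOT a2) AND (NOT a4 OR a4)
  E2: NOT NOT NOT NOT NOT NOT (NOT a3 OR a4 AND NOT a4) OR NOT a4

E1: (a4 OR NOT a2) AND (NOT a4 OR a4)
    = a4 OR NOT a2   [complement / identity]
E2: NOT NOT NOT NOT NOT NOT (NOT a3 OR a4 AND NOT a4) OR NOT a4
    = NOT NOT NOT NOT (NOT a3 OR a4 AND NOT a4) OR NOT a4   [double negation]
    = NOT NOT NOT NOT NOT a3 OR NOT a4   [complement / identity]
    = NOT NOT NOT a3 OR NOT a4   [double negation]
    = NOT a3 OR NOT a4   [double negation]
These differ: at a2=1, a3=1, a4=0, E1 = 0 but E2 = 1.

No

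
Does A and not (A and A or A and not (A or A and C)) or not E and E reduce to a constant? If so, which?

yes, False

A and not (A and A or A and not (A or A and C)) or not E and E
= A and not (A and A or A and not A) or not E and E   [absorption]
= A and not (A and A or A and not A)   [complement / identity]
= A and not A   [distribution]
= False   [complement]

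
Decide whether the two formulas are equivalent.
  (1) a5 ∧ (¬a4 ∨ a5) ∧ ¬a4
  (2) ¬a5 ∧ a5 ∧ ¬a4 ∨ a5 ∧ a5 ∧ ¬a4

E1: a5 ∧ (¬a4 ∨ a5) ∧ ¬a4
    = a5 ∧ ¬a4   [absorption]
E2: ¬a5 ∧ a5 ∧ ¬a4 ∨ a5 ∧ a5 ∧ ¬a4
    = a5 ∧ ¬a4   [distribution]
Both reduce to a5 ∧ ¬a4, so they are equivalent.

Yes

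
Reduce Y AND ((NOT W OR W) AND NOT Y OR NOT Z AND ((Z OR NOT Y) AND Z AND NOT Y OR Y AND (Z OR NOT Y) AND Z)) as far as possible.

FALSE

Y AND ((NOT W OR W) AND NOT Y OR NOT Z AND ((Z OR NOT Y) AND Z AND NOT Y OR Y AND (Z OR NOT Y) AND Z))
= Y AND (NOT Y OR NOT Z AND ((Z OR NOT Y) AND Z AND NOT Y OR Y AND (Z OR NOT Y) AND Z))
= Y AND (NOT Y OR NOT Z AND (Z OR NOT Y) AND Z)
= Y AND (NOT Y OR NOT Z AND Z)
= Y AND NOT Y
= FALSE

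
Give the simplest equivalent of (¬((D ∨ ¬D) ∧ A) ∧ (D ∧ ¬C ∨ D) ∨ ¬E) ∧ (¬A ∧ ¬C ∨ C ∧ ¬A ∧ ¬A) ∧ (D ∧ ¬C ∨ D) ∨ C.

(¬((D ∨ ¬D) ∧ A) ∧ (D ∧ ¬C ∨ D) ∨ ¬E) ∧ (¬A ∧ ¬C ∨ C ∧ ¬A ∧ ¬A) ∧ (D ∧ ¬C ∨ D) ∨ C
= (¬((D ∨ ¬D) ∧ A) ∧ (D ∧ ¬C ∨ D) ∨ ¬E) ∧ (¬A ∧ ¬C ∨ C ∧ ¬A) ∧ (D ∧ ¬C ∨ D) ∨ C   (idempotence)
= (¬A ∧ (D ∧ ¬C ∨ D) ∨ ¬E) ∧ (¬A ∧ ¬C ∨ C ∧ ¬A) ∧ (D ∧ ¬C ∨ D) ∨ C   (complement / identity)
= (¬A ∧ (D ∧ ¬C ∨ D) ∨ ¬E) ∧ ¬A ∧ (D ∧ ¬C ∨ D) ∨ C   (distribution)
= ¬A ∧ (D ∧ ¬C ∨ D) ∨ C   (absorption)
= ¬A ∧ D ∨ C   (absorption)

¬A ∧ D ∨ C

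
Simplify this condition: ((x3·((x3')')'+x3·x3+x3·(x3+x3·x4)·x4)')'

((x3·((x3')')'+x3·x3+x3·(x3+x3·x4)·x4)')'
= ((x3·((x3')')'+x3·x3+x3·x3·x4)')'   (absorption)
= ((x3·x3'+x3·x3+x3·x3·x4)')'   (double negation)
= ((x3·x3'+x3·x3)')'   (absorption)
= x3·x3'+x3·x3   (double negation)
= x3   (distribution)

x3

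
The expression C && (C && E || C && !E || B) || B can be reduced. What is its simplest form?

C || B

C && (C && E || C && !E || B) || B
= C && (C || B) || B   (distribution)
= C || B   (absorption)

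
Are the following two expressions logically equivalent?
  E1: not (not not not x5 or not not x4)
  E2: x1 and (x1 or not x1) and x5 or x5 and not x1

No

E1: not (not not not x5 or not not x4)
    = not (not x5 or not not x4)   [double negation]
    = x5 and not x4   [De Morgan]
E2: x1 and (x1 or not x1) and x5 or x5 and not x1
    = x1 and x5 or x5 and not x1   [complement / identity]
    = x5   [distribution]
These differ: at x1=0, x4=1, x5=1, E1 = 0 but E2 = 1.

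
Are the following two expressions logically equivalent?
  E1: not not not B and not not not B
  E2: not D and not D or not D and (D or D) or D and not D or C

No

E1: not not not B and not not not B
    = not not not B   (idempotence)
    = not B   (double negation)
E2: not D and not D or not D and (D or D) or D and not D or C
    = not D and not D or not D and (D or D) or C   (complement / identity)
    = not D and not D or not D and D or C   (idempotence)
    = not D or C   (distribution)
These differ: at B=1, C=1, D=0, E1 = 0 but E2 = 1.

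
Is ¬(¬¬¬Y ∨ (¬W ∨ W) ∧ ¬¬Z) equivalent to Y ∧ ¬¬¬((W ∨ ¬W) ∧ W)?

No

E1: ¬(¬¬¬Y ∨ (¬W ∨ W) ∧ ¬¬Z)
    = ¬(¬¬¬Y ∨ ¬¬Z)   (complement / identity)
    = ¬(¬Y ∨ ¬¬Z)   (double negation)
    = Y ∧ ¬Z   (De Morgan)
E2: Y ∧ ¬¬¬((W ∨ ¬W) ∧ W)
    = Y ∧ ¬¬¬W   (complement / identity)
    = Y ∧ ¬W   (double negation)
These differ: at W=0, Y=1, Z=1, E1 = 0 but E2 = 1.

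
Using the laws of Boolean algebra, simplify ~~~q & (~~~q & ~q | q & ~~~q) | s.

~q | s

~~~q & (~~~q & ~q | q & ~~~q) | s
= ~~~q & ~~~q | s   — distribution
= ~~~q | s   — idempotence
= ~q | s   — double negation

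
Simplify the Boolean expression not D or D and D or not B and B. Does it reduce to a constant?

not D or D and D or not B and B
= not D or D or not B and B   [idempotence]
= not D or D   [complement / identity]
= True   [complement]

True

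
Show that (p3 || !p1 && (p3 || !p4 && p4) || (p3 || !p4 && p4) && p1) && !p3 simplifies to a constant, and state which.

false

(p3 || !p1 && (p3 || !p4 && p4) || (p3 || !p4 && p4) && p1) && !p3
= (p3 || p3 || !p4 && p4) && !p3   [distribution]
= (p3 || p3) && !p3   [complement / identity]
= p3 && !p3   [idempotence]
= false   [complement]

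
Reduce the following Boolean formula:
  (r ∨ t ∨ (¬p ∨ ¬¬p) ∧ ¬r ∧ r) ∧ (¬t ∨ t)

(r ∨ t ∨ (¬p ∨ ¬¬p) ∧ ¬r ∧ r) ∧ (¬t ∨ t)
= (r ∨ t ∨ (¬p ∨ p) ∧ ¬r ∧ r) ∧ (¬t ∨ t)   (double negation)
= (r ∨ t ∨ ¬r ∧ r) ∧ (¬t ∨ t)   (complement / identity)
= r ∨ t ∨ ¬r ∧ r   (complement / identity)
= r ∨ t   (complement / identity)

r ∨ t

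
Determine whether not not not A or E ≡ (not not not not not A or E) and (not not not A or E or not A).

E1: not not not A or E
    = not A or E   [double negation]
E2: (not not not not not A or E) and (not not not A or E or not A)
    = (not not not A or E) and (not not not A or E or not A)   [double negation]
    = not not not A or E   [absorption]
    = not A or E   [double negation]
Both reduce to not A or E, so they are equivalent.

Yes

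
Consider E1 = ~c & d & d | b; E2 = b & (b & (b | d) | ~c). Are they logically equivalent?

No

E1: ~c & d & d | b
    = ~c & d | b
E2: b & (b & (b | d) | ~c)
    = b & (b | ~c)
    = b
These differ: at b=0, c=0, d=1, E1 = 1 but E2 = 0.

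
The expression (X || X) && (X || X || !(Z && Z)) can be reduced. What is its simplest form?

X

(X || X) && (X || X || !(Z && Z))
= (X || X) && (X || X || !Z)   [idempotence]
= X || X   [absorption]
= X   [idempotence]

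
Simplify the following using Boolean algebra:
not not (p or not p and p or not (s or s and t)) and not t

(p or not s) and not t

not not (p or not p and p or not (s or s and t)) and not t
= not not (p or not p and p or not s) and not t
= (p or not p and p or not s) and not t
= (p or not s) and not t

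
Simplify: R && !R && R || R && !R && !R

R && !R && R || R && !R && !R
= R && !R
= false

false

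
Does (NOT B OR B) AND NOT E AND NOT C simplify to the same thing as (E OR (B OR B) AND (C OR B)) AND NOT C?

E1: (NOT B OR B) AND NOT E AND NOT C
    = NOT E AND NOT C
E2: (E OR (B OR B) AND (C OR B)) AND NOT C
    = (E OR B OR B AND C) AND NOT C
    = (E OR B) AND NOT C
These differ: at B=1, C=0, E=1, E1 = 0 but E2 = 1.

No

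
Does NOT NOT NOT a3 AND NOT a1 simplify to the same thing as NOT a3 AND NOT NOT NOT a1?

Yes

E1: NOT NOT NOT a3 AND NOT a1
    = NOT a3 AND NOT a1   (double negation)
E2: NOT a3 AND NOT NOT NOT a1
    = NOT a3 AND NOT a1   (double negation)
Both reduce to NOT a3 AND NOT a1, so they are equivalent.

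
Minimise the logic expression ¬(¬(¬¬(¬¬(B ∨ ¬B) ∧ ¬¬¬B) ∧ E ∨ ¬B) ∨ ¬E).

¬(¬(¬¬(¬¬(B ∨ ¬B) ∧ ¬¬¬B) ∧ E ∨ ¬B) ∨ ¬E)
= ¬(¬(¬(¬(B ∨ ¬B) ∨ ¬¬B) ∧ E ∨ ¬B) ∨ ¬E)
= ¬(¬((B ∨ ¬B) ∧ ¬B ∧ E ∨ ¬B) ∨ ¬E)
= ((B ∨ ¬B) ∧ ¬B ∧ E ∨ ¬B) ∧ E
= (¬B ∧ E ∨ ¬B) ∧ E
= ¬B ∧ E

¬B ∧ E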